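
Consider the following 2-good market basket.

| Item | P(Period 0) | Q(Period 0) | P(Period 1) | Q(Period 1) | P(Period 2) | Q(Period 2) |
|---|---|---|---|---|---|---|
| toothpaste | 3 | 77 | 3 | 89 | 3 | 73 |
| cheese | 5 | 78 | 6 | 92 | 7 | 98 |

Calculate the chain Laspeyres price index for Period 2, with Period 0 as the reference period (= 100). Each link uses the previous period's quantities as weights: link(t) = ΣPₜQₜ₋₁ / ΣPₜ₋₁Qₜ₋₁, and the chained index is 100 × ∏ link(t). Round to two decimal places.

125.20

Link Period 0→Period 1:
ΣP(Period 1)Q(Period 0) = 3×77 + 6×78 = 231 + 468 = 699
ΣP(Period 0)Q(Period 0) = 3×77 + 5×78 = 231 + 390 = 621
link = 699/621 = 1.125604
Link Period 1→Period 2:
ΣP(Period 2)Q(Period 1) = 3×89 + 7×92 = 267 + 644 = 911
ΣP(Period 1)Q(Period 1) = 3×89 + 6×92 = 267 + 552 = 819
link = 911/819 = 1.112332
Chained index = 100 × 1.125604 × 1.112332 = 125.2045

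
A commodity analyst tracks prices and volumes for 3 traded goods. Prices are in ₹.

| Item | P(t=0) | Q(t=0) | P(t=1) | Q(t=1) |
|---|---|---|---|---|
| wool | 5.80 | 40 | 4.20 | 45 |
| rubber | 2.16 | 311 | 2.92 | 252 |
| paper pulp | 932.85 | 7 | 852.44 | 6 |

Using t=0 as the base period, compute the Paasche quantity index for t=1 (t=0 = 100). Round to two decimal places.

Paasche quantity index uses current-period prices as weights.
ΣP(t=1)·Q(t=1) = 4.20×45 + 2.92×252 + 852.44×6 = 189 + 735.84 + 5114.64 = 6039.48
ΣP(t=1)·Q(t=0) = 4.20×40 + 2.92×311 + 852.44×7 = 168 + 908.12 + 5967.08 = 7043.2
Index = 6039.48 / 7043.2 × 100 = 85.7491

85.75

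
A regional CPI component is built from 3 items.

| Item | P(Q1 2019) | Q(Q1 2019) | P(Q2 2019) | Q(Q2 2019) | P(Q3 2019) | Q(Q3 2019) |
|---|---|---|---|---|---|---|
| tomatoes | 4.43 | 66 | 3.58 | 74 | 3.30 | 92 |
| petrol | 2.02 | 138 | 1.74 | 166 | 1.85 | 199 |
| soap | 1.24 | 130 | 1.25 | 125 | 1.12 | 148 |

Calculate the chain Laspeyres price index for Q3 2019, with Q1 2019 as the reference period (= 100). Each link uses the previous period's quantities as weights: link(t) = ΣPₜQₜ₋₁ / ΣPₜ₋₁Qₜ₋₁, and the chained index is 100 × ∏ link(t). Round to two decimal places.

84.94

Link Q1 2019→Q2 2019:
ΣP(Q2 2019)Q(Q1 2019) = 3.58×66 + 1.74×138 + 1.25×130 = 236.28 + 240.12 + 162.5 = 638.9
ΣP(Q1 2019)Q(Q1 2019) = 4.43×66 + 2.02×138 + 1.24×130 = 292.38 + 278.76 + 161.2 = 732.34
link = 638.9/732.34 = 0.872409
Link Q2 2019→Q3 2019:
ΣP(Q3 2019)Q(Q2 2019) = 3.30×74 + 1.85×166 + 1.12×125 = 244.2 + 307.1 + 140 = 691.3
ΣP(Q2 2019)Q(Q2 2019) = 3.58×74 + 1.74×166 + 1.25×125 = 264.92 + 288.84 + 156.25 = 710.01
link = 691.3/710.01 = 0.973648
Chained index = 100 × 0.872409 × 0.973648 = 84.9419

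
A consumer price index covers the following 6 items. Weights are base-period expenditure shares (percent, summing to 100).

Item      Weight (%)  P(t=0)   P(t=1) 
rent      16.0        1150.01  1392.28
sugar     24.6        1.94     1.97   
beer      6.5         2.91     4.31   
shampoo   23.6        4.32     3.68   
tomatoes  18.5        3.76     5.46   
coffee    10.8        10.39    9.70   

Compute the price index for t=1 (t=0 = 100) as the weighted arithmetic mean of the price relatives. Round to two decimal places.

111.03

rent: 16.0 × (1392.28/1150.01) = 16.0 × 1.210668 = 19.3707
sugar: 24.6 × (1.97/1.94) = 24.6 × 1.015464 = 24.9804
beer: 6.5 × (4.31/2.91) = 6.5 × 1.481100 = 9.6271
shampoo: 23.6 × (3.68/4.32) = 23.6 × 0.851852 = 20.1037
tomatoes: 18.5 × (5.46/3.76) = 18.5 × 1.452128 = 26.8644
coffee: 10.8 × (9.70/10.39) = 10.8 × 0.933590 = 10.0828
Index = Σ wᵢ·(p₁ᵢ/p₀ᵢ) = 19.3707 + 24.9804 + 9.6271 + 20.1037 + 26.8644 + 10.0828 = 111.0291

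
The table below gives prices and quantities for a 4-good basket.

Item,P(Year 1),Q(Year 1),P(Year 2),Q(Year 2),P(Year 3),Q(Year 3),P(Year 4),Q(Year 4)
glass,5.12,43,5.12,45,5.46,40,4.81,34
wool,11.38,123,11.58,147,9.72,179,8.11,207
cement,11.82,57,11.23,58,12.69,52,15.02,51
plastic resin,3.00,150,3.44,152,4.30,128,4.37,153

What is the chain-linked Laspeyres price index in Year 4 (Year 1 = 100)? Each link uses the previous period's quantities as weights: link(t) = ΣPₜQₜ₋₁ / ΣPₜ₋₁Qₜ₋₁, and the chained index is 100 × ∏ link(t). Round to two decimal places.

94.82

Link Year 1→Year 2:
ΣP(Year 2)Q(Year 1) = 5.12×43 + 11.58×123 + 11.23×57 + 3.44×150 = 220.16 + 1424.34 + 640.11 + 516 = 2800.61
ΣP(Year 1)Q(Year 1) = 5.12×43 + 11.38×123 + 11.82×57 + 3.00×150 = 220.16 + 1399.74 + 673.74 + 450 = 2743.64
link = 2800.61/2743.64 = 1.020764
Link Year 2→Year 3:
ΣP(Year 3)Q(Year 2) = 5.46×45 + 9.72×147 + 12.69×58 + 4.30×152 = 245.7 + 1428.84 + 736.02 + 653.6 = 3064.16
ΣP(Year 2)Q(Year 2) = 5.12×45 + 11.58×147 + 11.23×58 + 3.44×152 = 230.4 + 1702.26 + 651.34 + 522.88 = 3106.88
link = 3064.16/3106.88 = 0.986250
Link Year 3→Year 4:
ΣP(Year 4)Q(Year 3) = 4.81×40 + 8.11×179 + 15.02×52 + 4.37×128 = 192.4 + 1451.69 + 781.04 + 559.36 = 2984.49
ΣP(Year 3)Q(Year 3) = 5.46×40 + 9.72×179 + 12.69×52 + 4.30×128 = 218.4 + 1739.88 + 659.88 + 550.4 = 3168.56
link = 2984.49/3168.56 = 0.941907
Chained index = 100 × 1.020764 × 0.986250 × 0.941907 = 94.8245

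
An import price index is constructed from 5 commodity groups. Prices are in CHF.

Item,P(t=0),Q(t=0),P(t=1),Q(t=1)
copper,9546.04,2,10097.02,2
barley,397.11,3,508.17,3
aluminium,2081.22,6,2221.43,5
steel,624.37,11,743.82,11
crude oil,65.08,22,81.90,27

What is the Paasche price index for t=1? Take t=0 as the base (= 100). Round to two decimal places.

Paasche price index uses current-period quantities as weights.
ΣP(t=1)·Q(t=1) = 10097.02×2 + 508.17×3 + 2221.43×5 + 743.82×11 + 81.90×27 = 20194.04 + 1524.51 + 11107.15 + 8182.02 + 2211.3 = 43219.02
ΣP(t=0)·Q(t=1) = 9546.04×2 + 397.11×3 + 2081.22×5 + 624.37×11 + 65.08×27 = 19092.08 + 1191.33 + 10406.1 + 6868.07 + 1757.16 = 39314.74
Index = 43219.02 / 39314.74 × 100 = 109.9308

109.93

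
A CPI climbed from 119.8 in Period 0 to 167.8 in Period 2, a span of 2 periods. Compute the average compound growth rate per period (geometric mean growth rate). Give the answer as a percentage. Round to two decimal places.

Growth factor = (167.8/119.8)^(1/2) = (1.400668)^(1/2) = 1.183498
Growth rate = 1.183498 − 1 = 0.183498 = 18.3498%

18.35%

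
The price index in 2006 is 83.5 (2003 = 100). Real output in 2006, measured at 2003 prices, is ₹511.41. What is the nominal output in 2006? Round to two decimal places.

427.03

Nominal = Real × (Index/100) = 511.41 × (83.5/100)
        = 511.41 × 0.835 = 427.0274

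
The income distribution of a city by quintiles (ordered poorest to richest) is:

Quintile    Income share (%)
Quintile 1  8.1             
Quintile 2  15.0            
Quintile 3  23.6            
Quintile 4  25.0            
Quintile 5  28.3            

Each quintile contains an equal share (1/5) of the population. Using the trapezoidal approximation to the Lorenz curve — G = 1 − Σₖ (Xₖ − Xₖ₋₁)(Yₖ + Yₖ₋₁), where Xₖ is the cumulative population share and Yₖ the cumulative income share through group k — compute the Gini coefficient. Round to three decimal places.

Cumulative income shares Yₖ: 0.0810, 0.2310, 0.4670, 0.7170, 1.0000
Σ (Xₖ−Xₖ₋₁)(Yₖ+Yₖ₋₁) = (1/5)(0.0810+0.0000) + (1/5)(0.2310+0.0810) + (1/5)(0.4670+0.2310) + (1/5)(0.7170+0.4670) + (1/5)(1.0000+0.7170)
  = 0.0162 + 0.0624 + 0.1396 + 0.2368 + 0.3434 = 0.7984
G = 1 − 0.7984 = 0.2016

0.202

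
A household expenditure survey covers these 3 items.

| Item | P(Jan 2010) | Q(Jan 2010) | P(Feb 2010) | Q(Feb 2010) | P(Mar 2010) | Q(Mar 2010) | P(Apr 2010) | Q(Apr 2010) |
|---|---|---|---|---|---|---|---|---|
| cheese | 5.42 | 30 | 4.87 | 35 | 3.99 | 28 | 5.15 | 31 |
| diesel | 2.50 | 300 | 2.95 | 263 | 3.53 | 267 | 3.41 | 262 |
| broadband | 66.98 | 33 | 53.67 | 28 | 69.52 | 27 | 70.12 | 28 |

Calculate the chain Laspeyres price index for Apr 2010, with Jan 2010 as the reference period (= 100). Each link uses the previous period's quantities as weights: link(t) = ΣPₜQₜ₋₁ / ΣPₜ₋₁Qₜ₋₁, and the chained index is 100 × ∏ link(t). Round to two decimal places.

Link Jan 2010→Feb 2010:
ΣP(Feb 2010)Q(Jan 2010) = 4.87×30 + 2.95×300 + 53.67×33 = 146.1 + 885 + 1771.11 = 2802.21
ΣP(Jan 2010)Q(Jan 2010) = 5.42×30 + 2.50×300 + 66.98×33 = 162.6 + 750 + 2210.34 = 3122.94
link = 2802.21/3122.94 = 0.897299
Link Feb 2010→Mar 2010:
ΣP(Mar 2010)Q(Feb 2010) = 3.99×35 + 3.53×263 + 69.52×28 = 139.65 + 928.39 + 1946.56 = 3014.6
ΣP(Feb 2010)Q(Feb 2010) = 4.87×35 + 2.95×263 + 53.67×28 = 170.45 + 775.85 + 1502.76 = 2449.06
link = 3014.6/2449.06 = 1.230921
Link Mar 2010→Apr 2010:
ΣP(Apr 2010)Q(Mar 2010) = 5.15×28 + 3.41×267 + 70.12×27 = 144.2 + 910.47 + 1893.24 = 2947.91
ΣP(Mar 2010)Q(Mar 2010) = 3.99×28 + 3.53×267 + 69.52×27 = 111.72 + 942.51 + 1877.04 = 2931.27
link = 2947.91/2931.27 = 1.005677
Chained index = 100 × 0.897299 × 1.230921 × 1.005677 = 111.0774

111.08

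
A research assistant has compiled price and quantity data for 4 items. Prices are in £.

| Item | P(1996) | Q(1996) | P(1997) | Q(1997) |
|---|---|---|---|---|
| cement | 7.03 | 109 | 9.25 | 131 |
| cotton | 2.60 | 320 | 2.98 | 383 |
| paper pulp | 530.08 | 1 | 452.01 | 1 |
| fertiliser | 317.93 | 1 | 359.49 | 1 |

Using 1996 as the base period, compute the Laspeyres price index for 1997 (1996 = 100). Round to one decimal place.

Laspeyres price index uses base-period quantities as weights.
ΣP(1997)·Q(1996) = 9.25×109 + 2.98×320 + 452.01×1 + 359.49×1 = 1008.25 + 953.6 + 452.01 + 359.49 = 2773.35
ΣP(1996)·Q(1996) = 7.03×109 + 2.60×320 + 530.08×1 + 317.93×1 = 766.27 + 832 + 530.08 + 317.93 = 2446.28
Index = 2773.35 / 2446.28 × 100 = 113.3701

113.4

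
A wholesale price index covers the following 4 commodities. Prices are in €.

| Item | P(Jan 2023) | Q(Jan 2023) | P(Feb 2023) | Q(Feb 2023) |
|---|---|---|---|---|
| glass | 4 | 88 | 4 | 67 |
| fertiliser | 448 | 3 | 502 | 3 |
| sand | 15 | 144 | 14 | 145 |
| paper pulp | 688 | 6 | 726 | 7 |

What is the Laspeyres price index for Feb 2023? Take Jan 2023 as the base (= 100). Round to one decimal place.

103.1

Laspeyres price index uses base-period quantities as weights.
ΣP(Feb 2023)·Q(Jan 2023) = 4×88 + 502×3 + 14×144 + 726×6 = 352 + 1506 + 2016 + 4356 = 8230
ΣP(Jan 2023)·Q(Jan 2023) = 4×88 + 448×3 + 15×144 + 688×6 = 352 + 1344 + 2160 + 4128 = 7984
Index = 8230 / 7984 × 100 = 103.0812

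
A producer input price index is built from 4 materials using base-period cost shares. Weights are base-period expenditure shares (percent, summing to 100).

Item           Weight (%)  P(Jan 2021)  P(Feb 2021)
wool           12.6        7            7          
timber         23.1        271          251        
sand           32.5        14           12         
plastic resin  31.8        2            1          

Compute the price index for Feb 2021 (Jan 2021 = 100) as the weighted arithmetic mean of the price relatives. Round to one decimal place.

77.8

wool: 12.6 × (7/7) = 12.6 × 1.000000 = 12.6000
timber: 23.1 × (251/271) = 23.1 × 0.926199 = 21.3952
sand: 32.5 × (12/14) = 32.5 × 0.857143 = 27.8571
plastic resin: 31.8 × (1/2) = 31.8 × 0.500000 = 15.9000
Index = Σ wᵢ·(p₁ᵢ/p₀ᵢ) = 12.6000 + 21.3952 + 27.8571 + 15.9000 = 77.7523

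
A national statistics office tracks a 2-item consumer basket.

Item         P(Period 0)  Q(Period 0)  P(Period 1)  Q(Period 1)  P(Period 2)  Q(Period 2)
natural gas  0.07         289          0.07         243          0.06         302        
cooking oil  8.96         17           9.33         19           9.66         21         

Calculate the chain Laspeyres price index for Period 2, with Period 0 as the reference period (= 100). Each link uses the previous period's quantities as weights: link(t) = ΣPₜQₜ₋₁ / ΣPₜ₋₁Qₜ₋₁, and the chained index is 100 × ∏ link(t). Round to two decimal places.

Link Period 0→Period 1:
ΣP(Period 1)Q(Period 0) = 0.07×289 + 9.33×17 = 20.23 + 158.61 = 178.84
ΣP(Period 0)Q(Period 0) = 0.07×289 + 8.96×17 = 20.23 + 152.32 = 172.55
link = 178.84/172.55 = 1.036453
Link Period 1→Period 2:
ΣP(Period 2)Q(Period 1) = 0.06×243 + 9.66×19 = 14.58 + 183.54 = 198.12
ΣP(Period 1)Q(Period 1) = 0.07×243 + 9.33×19 = 17.01 + 177.27 = 194.28
link = 198.12/194.28 = 1.019765
Chained index = 100 × 1.036453 × 1.019765 = 105.6939

105.69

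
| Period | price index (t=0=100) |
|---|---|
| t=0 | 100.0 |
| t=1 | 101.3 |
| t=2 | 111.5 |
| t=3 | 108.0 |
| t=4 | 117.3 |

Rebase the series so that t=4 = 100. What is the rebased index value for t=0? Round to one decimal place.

Rebased(t=0) = 100.0 / 117.3 × 100 = 85.2515

85.3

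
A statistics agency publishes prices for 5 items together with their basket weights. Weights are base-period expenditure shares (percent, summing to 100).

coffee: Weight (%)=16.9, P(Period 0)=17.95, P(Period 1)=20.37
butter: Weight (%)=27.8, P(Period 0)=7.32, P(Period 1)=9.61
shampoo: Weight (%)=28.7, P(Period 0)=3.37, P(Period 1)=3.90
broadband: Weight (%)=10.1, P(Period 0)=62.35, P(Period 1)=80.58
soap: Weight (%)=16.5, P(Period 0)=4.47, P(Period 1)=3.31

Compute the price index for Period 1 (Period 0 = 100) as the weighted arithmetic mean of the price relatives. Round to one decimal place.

114.2

coffee: 16.9 × (20.37/17.95) = 16.9 × 1.134819 = 19.1784
butter: 27.8 × (9.61/7.32) = 27.8 × 1.312842 = 36.4970
shampoo: 28.7 × (3.90/3.37) = 28.7 × 1.157270 = 33.2136
broadband: 10.1 × (80.58/62.35) = 10.1 × 1.292382 = 13.0531
soap: 16.5 × (3.31/4.47) = 16.5 × 0.740492 = 12.2181
Index = Σ wᵢ·(p₁ᵢ/p₀ᵢ) = 19.1784 + 36.4970 + 33.2136 + 13.0531 + 12.2181 = 114.1603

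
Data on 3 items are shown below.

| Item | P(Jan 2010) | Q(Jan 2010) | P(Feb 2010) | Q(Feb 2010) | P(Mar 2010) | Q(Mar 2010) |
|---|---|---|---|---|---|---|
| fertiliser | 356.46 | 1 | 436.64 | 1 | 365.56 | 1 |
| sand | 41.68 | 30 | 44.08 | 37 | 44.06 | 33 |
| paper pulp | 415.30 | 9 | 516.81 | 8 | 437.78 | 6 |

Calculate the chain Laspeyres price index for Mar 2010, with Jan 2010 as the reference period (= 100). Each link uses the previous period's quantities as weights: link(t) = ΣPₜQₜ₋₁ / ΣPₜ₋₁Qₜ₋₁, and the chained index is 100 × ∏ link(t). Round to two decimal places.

Link Jan 2010→Feb 2010:
ΣP(Feb 2010)Q(Jan 2010) = 436.64×1 + 44.08×30 + 516.81×9 = 436.64 + 1322.4 + 4651.29 = 6410.33
ΣP(Jan 2010)Q(Jan 2010) = 356.46×1 + 41.68×30 + 415.30×9 = 356.46 + 1250.4 + 3737.7 = 5344.56
link = 6410.33/5344.56 = 1.199412
Link Feb 2010→Mar 2010:
ΣP(Mar 2010)Q(Feb 2010) = 365.56×1 + 44.06×37 + 437.78×8 = 365.56 + 1630.22 + 3502.24 = 5498.02
ΣP(Feb 2010)Q(Feb 2010) = 436.64×1 + 44.08×37 + 516.81×8 = 436.64 + 1630.96 + 4134.48 = 6202.08
link = 5498.02/6202.08 = 0.886480
Chained index = 100 × 1.199412 × 0.886480 = 106.3255

106.33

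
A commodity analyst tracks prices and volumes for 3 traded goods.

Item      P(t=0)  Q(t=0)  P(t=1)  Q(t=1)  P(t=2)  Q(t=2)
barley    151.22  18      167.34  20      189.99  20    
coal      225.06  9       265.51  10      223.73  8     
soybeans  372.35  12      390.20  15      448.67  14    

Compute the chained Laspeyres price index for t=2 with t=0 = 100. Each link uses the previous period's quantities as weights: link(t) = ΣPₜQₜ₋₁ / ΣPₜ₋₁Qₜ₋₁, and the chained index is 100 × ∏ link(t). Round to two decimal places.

117.84

Link t=0→t=1:
ΣP(t=1)Q(t=0) = 167.34×18 + 265.51×9 + 390.20×12 = 3012.12 + 2389.59 + 4682.4 = 10084.11
ΣP(t=0)Q(t=0) = 151.22×18 + 225.06×9 + 372.35×12 = 2721.96 + 2025.54 + 4468.2 = 9215.7
link = 10084.11/9215.7 = 1.094232
Link t=1→t=2:
ΣP(t=2)Q(t=1) = 189.99×20 + 223.73×10 + 448.67×15 = 3799.8 + 2237.3 + 6730.05 = 12767.15
ΣP(t=1)Q(t=1) = 167.34×20 + 265.51×10 + 390.20×15 = 3346.8 + 2655.1 + 5853 = 11854.9
link = 12767.15/11854.9 = 1.076951
Chained index = 100 × 1.094232 × 1.076951 = 117.8434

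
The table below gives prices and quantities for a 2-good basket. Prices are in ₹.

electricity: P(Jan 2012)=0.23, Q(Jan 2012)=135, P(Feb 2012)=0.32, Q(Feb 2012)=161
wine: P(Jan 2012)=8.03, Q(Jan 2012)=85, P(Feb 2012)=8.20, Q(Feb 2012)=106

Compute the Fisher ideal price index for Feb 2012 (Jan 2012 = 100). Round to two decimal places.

103.69

Laspeyres component (base-period weights):
ΣP(Feb 2012)Q(Jan 2012) = 0.32×135 + 8.20×85 = 43.2 + 697 = 740.2
ΣP(Jan 2012)Q(Jan 2012) = 0.23×135 + 8.03×85 = 31.05 + 682.55 = 713.6
L = 740.2 / 713.6 × 100 = 103.7276
Paasche component (current-period weights):
ΣP(Feb 2012)Q(Feb 2012) = 0.32×161 + 8.20×106 = 51.52 + 869.2 = 920.72
ΣP(Jan 2012)Q(Feb 2012) = 0.23×161 + 8.03×106 = 37.03 + 851.18 = 888.21
P = 920.72 / 888.21 × 100 = 103.6602
Fisher = √(L × P) = √(103.7276 × 103.6602) = 103.6939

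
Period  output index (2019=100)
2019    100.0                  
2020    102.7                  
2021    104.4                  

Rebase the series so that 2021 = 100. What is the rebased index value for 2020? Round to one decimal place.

Rebased(2020) = 102.7 / 104.4 × 100 = 98.3716

98.4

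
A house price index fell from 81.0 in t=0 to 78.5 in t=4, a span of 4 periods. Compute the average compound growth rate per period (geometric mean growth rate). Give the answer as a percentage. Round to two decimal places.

Growth factor = (78.5/81.0)^(1/4) = (0.969136)^(1/4) = 0.992193
Growth rate = 0.992193 − 1 = -0.007807 = -0.7807%

-0.78%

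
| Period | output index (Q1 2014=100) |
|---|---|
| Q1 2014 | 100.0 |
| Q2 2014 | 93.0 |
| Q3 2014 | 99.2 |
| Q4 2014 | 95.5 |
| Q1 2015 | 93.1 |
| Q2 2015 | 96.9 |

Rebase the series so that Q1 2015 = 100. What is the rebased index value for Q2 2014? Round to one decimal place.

Rebased(Q2 2014) = 93.0 / 93.1 × 100 = 99.8926

99.9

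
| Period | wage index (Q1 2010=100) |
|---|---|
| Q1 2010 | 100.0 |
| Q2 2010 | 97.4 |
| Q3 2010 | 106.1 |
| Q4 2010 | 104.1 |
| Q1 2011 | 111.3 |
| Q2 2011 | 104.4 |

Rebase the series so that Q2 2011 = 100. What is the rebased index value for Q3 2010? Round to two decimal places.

Rebased(Q3 2010) = 106.1 / 104.4 × 100 = 101.6284

101.63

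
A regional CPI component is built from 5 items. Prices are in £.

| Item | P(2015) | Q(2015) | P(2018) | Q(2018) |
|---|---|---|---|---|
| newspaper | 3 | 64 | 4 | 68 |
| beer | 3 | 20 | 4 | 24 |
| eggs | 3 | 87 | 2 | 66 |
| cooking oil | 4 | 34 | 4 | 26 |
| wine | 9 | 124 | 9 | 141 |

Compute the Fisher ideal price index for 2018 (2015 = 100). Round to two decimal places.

100.62

Laspeyres component (base-period weights):
ΣP(2018)Q(2015) = 4×64 + 4×20 + 2×87 + 4×34 + 9×124 = 256 + 80 + 174 + 136 + 1116 = 1762
ΣP(2015)Q(2015) = 3×64 + 3×20 + 3×87 + 4×34 + 9×124 = 192 + 60 + 261 + 136 + 1116 = 1765
L = 1762 / 1765 × 100 = 99.8300
Paasche component (current-period weights):
ΣP(2018)Q(2018) = 4×68 + 4×24 + 2×66 + 4×26 + 9×141 = 272 + 96 + 132 + 104 + 1269 = 1873
ΣP(2015)Q(2018) = 3×68 + 3×24 + 3×66 + 4×26 + 9×141 = 204 + 72 + 198 + 104 + 1269 = 1847
P = 1873 / 1847 × 100 = 101.4077
Fisher = √(L × P) = √(99.8300 × 101.4077) = 100.6158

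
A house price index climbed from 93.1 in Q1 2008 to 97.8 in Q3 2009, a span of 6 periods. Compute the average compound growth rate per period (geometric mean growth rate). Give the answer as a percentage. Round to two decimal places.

0.82%

Growth factor = (97.8/93.1)^(1/6) = (1.050483)^(1/6) = 1.008242
Growth rate = 1.008242 − 1 = 0.008242 = 0.8242%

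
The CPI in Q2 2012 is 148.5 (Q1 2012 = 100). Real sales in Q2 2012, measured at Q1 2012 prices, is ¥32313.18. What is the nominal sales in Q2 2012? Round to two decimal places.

47985.07

Nominal = Real × (Index/100) = 32313.18 × (148.5/100)
        = 32313.18 × 1.485 = 47985.0723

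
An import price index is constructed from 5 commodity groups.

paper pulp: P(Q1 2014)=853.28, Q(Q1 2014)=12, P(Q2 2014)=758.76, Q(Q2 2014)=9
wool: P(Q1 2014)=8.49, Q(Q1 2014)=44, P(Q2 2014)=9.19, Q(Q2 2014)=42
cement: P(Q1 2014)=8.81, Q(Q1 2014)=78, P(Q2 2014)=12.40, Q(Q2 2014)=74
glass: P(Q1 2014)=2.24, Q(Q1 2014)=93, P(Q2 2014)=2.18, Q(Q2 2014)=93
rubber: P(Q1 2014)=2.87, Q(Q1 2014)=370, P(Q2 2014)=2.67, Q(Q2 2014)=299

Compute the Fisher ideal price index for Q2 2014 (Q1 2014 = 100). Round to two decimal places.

Laspeyres component (base-period weights):
ΣP(Q2 2014)Q(Q1 2014) = 758.76×12 + 9.19×44 + 12.40×78 + 2.18×93 + 2.67×370 = 9105.12 + 404.36 + 967.2 + 202.74 + 987.9 = 11667.32
ΣP(Q1 2014)Q(Q1 2014) = 853.28×12 + 8.49×44 + 8.81×78 + 2.24×93 + 2.87×370 = 10239.36 + 373.56 + 687.18 + 208.32 + 1061.9 = 12570.32
L = 11667.32 / 12570.32 × 100 = 92.8164
Paasche component (current-period weights):
ΣP(Q2 2014)Q(Q2 2014) = 758.76×9 + 9.19×42 + 12.40×74 + 2.18×93 + 2.67×299 = 6828.84 + 385.98 + 917.6 + 202.74 + 798.33 = 9133.49
ΣP(Q1 2014)Q(Q2 2014) = 853.28×9 + 8.49×42 + 8.81×74 + 2.24×93 + 2.87×299 = 7679.52 + 356.58 + 651.94 + 208.32 + 858.13 = 9754.49
P = 9133.49 / 9754.49 × 100 = 93.6337
Fisher = √(L × P) = √(92.8164 × 93.6337) = 93.2242

93.22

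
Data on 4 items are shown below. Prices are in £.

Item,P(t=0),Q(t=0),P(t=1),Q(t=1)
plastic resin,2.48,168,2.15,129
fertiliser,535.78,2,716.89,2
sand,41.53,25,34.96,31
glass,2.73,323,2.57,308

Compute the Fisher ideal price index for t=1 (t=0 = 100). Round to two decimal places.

Laspeyres component (base-period weights):
ΣP(t=1)Q(t=0) = 2.15×168 + 716.89×2 + 34.96×25 + 2.57×323 = 361.2 + 1433.78 + 874 + 830.11 = 3499.09
ΣP(t=0)Q(t=0) = 2.48×168 + 535.78×2 + 41.53×25 + 2.73×323 = 416.64 + 1071.56 + 1038.25 + 881.79 = 3408.24
L = 3499.09 / 3408.24 × 100 = 102.6656
Paasche component (current-period weights):
ΣP(t=1)Q(t=1) = 2.15×129 + 716.89×2 + 34.96×31 + 2.57×308 = 277.35 + 1433.78 + 1083.76 + 791.56 = 3586.45
ΣP(t=0)Q(t=1) = 2.48×129 + 535.78×2 + 41.53×31 + 2.73×308 = 319.92 + 1071.56 + 1287.43 + 840.84 = 3519.75
P = 3586.45 / 3519.75 × 100 = 101.8950
Fisher = √(L × P) = √(102.6656 × 101.8950) = 102.2796

102.28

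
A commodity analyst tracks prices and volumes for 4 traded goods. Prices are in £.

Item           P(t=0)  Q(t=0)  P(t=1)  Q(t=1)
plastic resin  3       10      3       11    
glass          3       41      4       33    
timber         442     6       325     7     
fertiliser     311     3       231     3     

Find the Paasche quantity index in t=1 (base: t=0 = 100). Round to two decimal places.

Paasche quantity index uses current-period prices as weights.
ΣP(t=1)·Q(t=1) = 3×11 + 4×33 + 325×7 + 231×3 = 33 + 132 + 2275 + 693 = 3133
ΣP(t=1)·Q(t=0) = 3×10 + 4×41 + 325×6 + 231×3 = 30 + 164 + 1950 + 693 = 2837
Index = 3133 / 2837 × 100 = 110.4336

110.43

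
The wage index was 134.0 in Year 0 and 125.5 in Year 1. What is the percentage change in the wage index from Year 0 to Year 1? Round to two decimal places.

Change = (125.5 − 134.0) / 134.0 × 100
       = -8.5 / 134.0 × 100 = -6.3433%

-6.34%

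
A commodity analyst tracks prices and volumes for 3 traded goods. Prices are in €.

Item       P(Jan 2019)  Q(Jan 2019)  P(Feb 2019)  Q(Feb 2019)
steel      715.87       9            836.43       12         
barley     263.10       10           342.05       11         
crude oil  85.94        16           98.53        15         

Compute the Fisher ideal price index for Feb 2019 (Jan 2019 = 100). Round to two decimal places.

Laspeyres component (base-period weights):
ΣP(Feb 2019)Q(Jan 2019) = 836.43×9 + 342.05×10 + 98.53×16 = 7527.87 + 3420.5 + 1576.48 = 12524.85
ΣP(Jan 2019)Q(Jan 2019) = 715.87×9 + 263.10×10 + 85.94×16 = 6442.83 + 2631 + 1375.04 = 10448.87
L = 12524.85 / 10448.87 × 100 = 119.8680
Paasche component (current-period weights):
ΣP(Feb 2019)Q(Feb 2019) = 836.43×12 + 342.05×11 + 98.53×15 = 10037.16 + 3762.55 + 1477.95 = 15277.66
ΣP(Jan 2019)Q(Feb 2019) = 715.87×12 + 263.10×11 + 85.94×15 = 8590.44 + 2894.1 + 1289.1 = 12773.64
P = 15277.66 / 12773.64 × 100 = 119.6030
Fisher = √(L × P) = √(119.8680 × 119.6030) = 119.7354

119.74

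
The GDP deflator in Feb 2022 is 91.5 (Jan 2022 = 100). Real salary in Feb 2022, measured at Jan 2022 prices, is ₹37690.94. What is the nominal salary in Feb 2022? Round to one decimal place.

34487.2

Nominal = Real × (Index/100) = 37690.94 × (91.5/100)
        = 37690.94 × 0.915 = 34487.2101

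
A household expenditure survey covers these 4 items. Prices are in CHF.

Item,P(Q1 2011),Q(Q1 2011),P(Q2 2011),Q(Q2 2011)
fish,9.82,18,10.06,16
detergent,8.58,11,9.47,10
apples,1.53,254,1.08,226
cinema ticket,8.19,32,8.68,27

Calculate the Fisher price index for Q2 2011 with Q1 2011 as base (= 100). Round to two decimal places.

Laspeyres component (base-period weights):
ΣP(Q2 2011)Q(Q1 2011) = 10.06×18 + 9.47×11 + 1.08×254 + 8.68×32 = 181.08 + 104.17 + 274.32 + 277.76 = 837.33
ΣP(Q1 2011)Q(Q1 2011) = 9.82×18 + 8.58×11 + 1.53×254 + 8.19×32 = 176.76 + 94.38 + 388.62 + 262.08 = 921.84
L = 837.33 / 921.84 × 100 = 90.8325
Paasche component (current-period weights):
ΣP(Q2 2011)Q(Q2 2011) = 10.06×16 + 9.47×10 + 1.08×226 + 8.68×27 = 160.96 + 94.7 + 244.08 + 234.36 = 734.1
ΣP(Q1 2011)Q(Q2 2011) = 9.82×16 + 8.58×10 + 1.53×226 + 8.19×27 = 157.12 + 85.8 + 345.78 + 221.13 = 809.83
P = 734.1 / 809.83 × 100 = 90.6487
Fisher = √(L × P) = √(90.8325 × 90.6487) = 90.7405

90.74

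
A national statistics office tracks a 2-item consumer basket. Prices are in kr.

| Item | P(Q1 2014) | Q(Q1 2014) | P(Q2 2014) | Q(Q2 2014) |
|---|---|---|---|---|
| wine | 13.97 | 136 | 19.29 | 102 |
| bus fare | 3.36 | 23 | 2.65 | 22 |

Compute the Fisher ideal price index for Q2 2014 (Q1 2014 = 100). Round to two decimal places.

Laspeyres component (base-period weights):
ΣP(Q2 2014)Q(Q1 2014) = 19.29×136 + 2.65×23 = 2623.44 + 60.95 = 2684.39
ΣP(Q1 2014)Q(Q1 2014) = 13.97×136 + 3.36×23 = 1899.92 + 77.28 = 1977.2
L = 2684.39 / 1977.2 × 100 = 135.7672
Paasche component (current-period weights):
ΣP(Q2 2014)Q(Q2 2014) = 19.29×102 + 2.65×22 = 1967.58 + 58.3 = 2025.88
ΣP(Q1 2014)Q(Q2 2014) = 13.97×102 + 3.36×22 = 1424.94 + 73.92 = 1498.86
P = 2025.88 / 1498.86 × 100 = 135.1614
Fisher = √(L × P) = √(135.7672 × 135.1614) = 135.4640

135.46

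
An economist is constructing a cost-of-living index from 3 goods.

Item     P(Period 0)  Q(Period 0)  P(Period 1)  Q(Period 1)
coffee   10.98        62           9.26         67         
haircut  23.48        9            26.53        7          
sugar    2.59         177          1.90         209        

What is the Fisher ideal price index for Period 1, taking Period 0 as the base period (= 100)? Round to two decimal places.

84.28

Laspeyres component (base-period weights):
ΣP(Period 1)Q(Period 0) = 9.26×62 + 26.53×9 + 1.90×177 = 574.12 + 238.77 + 336.3 = 1149.19
ΣP(Period 0)Q(Period 0) = 10.98×62 + 23.48×9 + 2.59×177 = 680.76 + 211.32 + 458.43 = 1350.51
L = 1149.19 / 1350.51 × 100 = 85.0930
Paasche component (current-period weights):
ΣP(Period 1)Q(Period 1) = 9.26×67 + 26.53×7 + 1.90×209 = 620.42 + 185.71 + 397.1 = 1203.23
ΣP(Period 0)Q(Period 1) = 10.98×67 + 23.48×7 + 2.59×209 = 735.66 + 164.36 + 541.31 = 1441.33
P = 1203.23 / 1441.33 × 100 = 83.4805
Fisher = √(L × P) = √(85.0930 × 83.4805) = 84.2829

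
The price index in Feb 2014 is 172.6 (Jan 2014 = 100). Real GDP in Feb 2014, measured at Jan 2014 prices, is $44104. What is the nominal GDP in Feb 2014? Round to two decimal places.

Nominal = Real × (Index/100) = 44104 × (172.6/100)
        = 44104 × 1.726 = 76123.5040

76123.50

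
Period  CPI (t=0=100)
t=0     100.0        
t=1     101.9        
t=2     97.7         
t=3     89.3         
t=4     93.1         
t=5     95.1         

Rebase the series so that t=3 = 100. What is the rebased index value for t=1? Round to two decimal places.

Rebased(t=1) = 101.9 / 89.3 × 100 = 114.1097

114.11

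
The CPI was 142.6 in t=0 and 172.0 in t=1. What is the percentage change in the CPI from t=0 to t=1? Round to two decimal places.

20.62%

Change = (172.0 − 142.6) / 142.6 × 100
       = 29.4 / 142.6 × 100 = 20.6171%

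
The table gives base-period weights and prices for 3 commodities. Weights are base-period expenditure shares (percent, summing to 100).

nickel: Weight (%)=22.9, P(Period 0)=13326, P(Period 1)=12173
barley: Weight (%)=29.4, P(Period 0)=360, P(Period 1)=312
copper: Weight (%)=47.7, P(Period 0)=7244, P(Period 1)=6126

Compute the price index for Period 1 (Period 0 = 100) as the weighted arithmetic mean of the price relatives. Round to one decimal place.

86.7

nickel: 22.9 × (12173/13326) = 22.9 × 0.913477 = 20.9186
barley: 29.4 × (312/360) = 29.4 × 0.866667 = 25.4800
copper: 47.7 × (6126/7244) = 47.7 × 0.845665 = 40.3382
Index = Σ wᵢ·(p₁ᵢ/p₀ᵢ) = 20.9186 + 25.4800 + 40.3382 = 86.7369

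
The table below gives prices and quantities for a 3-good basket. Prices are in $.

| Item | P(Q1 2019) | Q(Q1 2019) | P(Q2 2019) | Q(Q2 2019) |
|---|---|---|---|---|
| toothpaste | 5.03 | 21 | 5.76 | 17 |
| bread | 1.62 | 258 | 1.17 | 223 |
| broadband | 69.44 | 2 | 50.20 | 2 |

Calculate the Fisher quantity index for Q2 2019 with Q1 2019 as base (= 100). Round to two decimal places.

88.09

Laspeyres component (base-period weights):
ΣP(Q1 2019)Q(Q2 2019) = 5.03×17 + 1.62×223 + 69.44×2 = 85.51 + 361.26 + 138.88 = 585.65
ΣP(Q1 2019)Q(Q1 2019) = 5.03×21 + 1.62×258 + 69.44×2 = 105.63 + 417.96 + 138.88 = 662.47
L = 585.65 / 662.47 × 100 = 88.4040
Paasche component (current-period weights):
ΣP(Q2 2019)Q(Q2 2019) = 5.76×17 + 1.17×223 + 50.20×2 = 97.92 + 260.91 + 100.4 = 459.23
ΣP(Q2 2019)Q(Q1 2019) = 5.76×21 + 1.17×258 + 50.20×2 = 120.96 + 301.86 + 100.4 = 523.22
P = 459.23 / 523.22 × 100 = 87.7700
Fisher = √(L × P) = √(88.4040 × 87.7700) = 88.0864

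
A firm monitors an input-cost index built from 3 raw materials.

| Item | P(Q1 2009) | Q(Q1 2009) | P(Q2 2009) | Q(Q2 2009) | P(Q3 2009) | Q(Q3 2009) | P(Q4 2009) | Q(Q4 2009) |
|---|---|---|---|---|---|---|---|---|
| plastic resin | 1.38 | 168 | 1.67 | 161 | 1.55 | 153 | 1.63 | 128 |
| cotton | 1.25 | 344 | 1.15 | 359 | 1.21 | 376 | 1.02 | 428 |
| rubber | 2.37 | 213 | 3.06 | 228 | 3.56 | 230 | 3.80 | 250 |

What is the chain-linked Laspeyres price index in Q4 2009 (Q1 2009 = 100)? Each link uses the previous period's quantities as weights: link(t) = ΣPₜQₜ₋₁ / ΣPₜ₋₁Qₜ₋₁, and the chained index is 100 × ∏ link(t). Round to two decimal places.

123.09

Link Q1 2009→Q2 2009:
ΣP(Q2 2009)Q(Q1 2009) = 1.67×168 + 1.15×344 + 3.06×213 = 280.56 + 395.6 + 651.78 = 1327.94
ΣP(Q1 2009)Q(Q1 2009) = 1.38×168 + 1.25×344 + 2.37×213 = 231.84 + 430 + 504.81 = 1166.65
link = 1327.94/1166.65 = 1.138251
Link Q2 2009→Q3 2009:
ΣP(Q3 2009)Q(Q2 2009) = 1.55×161 + 1.21×359 + 3.56×228 = 249.55 + 434.39 + 811.68 = 1495.62
ΣP(Q2 2009)Q(Q2 2009) = 1.67×161 + 1.15×359 + 3.06×228 = 268.87 + 412.85 + 697.68 = 1379.4
link = 1495.62/1379.4 = 1.084254
Link Q3 2009→Q4 2009:
ΣP(Q4 2009)Q(Q3 2009) = 1.63×153 + 1.02×376 + 3.80×230 = 249.39 + 383.52 + 874 = 1506.91
ΣP(Q3 2009)Q(Q3 2009) = 1.55×153 + 1.21×376 + 3.56×230 = 237.15 + 454.96 + 818.8 = 1510.91
link = 1506.91/1510.91 = 0.997353
Chained index = 100 × 1.138251 × 1.084254 × 0.997353 = 123.0885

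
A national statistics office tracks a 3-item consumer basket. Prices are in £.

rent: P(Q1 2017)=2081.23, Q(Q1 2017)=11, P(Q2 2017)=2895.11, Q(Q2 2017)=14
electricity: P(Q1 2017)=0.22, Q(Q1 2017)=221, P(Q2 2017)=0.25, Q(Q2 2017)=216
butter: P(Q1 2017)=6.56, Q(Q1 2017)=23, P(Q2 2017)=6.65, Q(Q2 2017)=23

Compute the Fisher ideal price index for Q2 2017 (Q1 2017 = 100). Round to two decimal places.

Laspeyres component (base-period weights):
ΣP(Q2 2017)Q(Q1 2017) = 2895.11×11 + 0.25×221 + 6.65×23 = 31846.21 + 55.25 + 152.95 = 32054.41
ΣP(Q1 2017)Q(Q1 2017) = 2081.23×11 + 0.22×221 + 6.56×23 = 22893.53 + 48.62 + 150.88 = 23093.03
L = 32054.41 / 23093.03 × 100 = 138.8056
Paasche component (current-period weights):
ΣP(Q2 2017)Q(Q2 2017) = 2895.11×14 + 0.25×216 + 6.65×23 = 40531.54 + 54 + 152.95 = 40738.49
ΣP(Q1 2017)Q(Q2 2017) = 2081.23×14 + 0.22×216 + 6.56×23 = 29137.22 + 47.52 + 150.88 = 29335.62
P = 40738.49 / 29335.62 × 100 = 138.8704
Fisher = √(L × P) = √(138.8056 × 138.8704) = 138.8380

138.84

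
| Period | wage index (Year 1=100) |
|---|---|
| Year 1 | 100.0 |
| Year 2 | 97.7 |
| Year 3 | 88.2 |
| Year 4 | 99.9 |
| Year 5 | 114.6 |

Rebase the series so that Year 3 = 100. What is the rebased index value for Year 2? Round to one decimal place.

110.8

Rebased(Year 2) = 97.7 / 88.2 × 100 = 110.7710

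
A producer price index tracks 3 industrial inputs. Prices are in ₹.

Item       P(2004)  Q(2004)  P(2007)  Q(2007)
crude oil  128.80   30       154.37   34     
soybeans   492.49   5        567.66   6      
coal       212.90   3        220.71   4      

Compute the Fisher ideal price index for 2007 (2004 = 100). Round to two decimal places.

Laspeyres component (base-period weights):
ΣP(2007)Q(2004) = 154.37×30 + 567.66×5 + 220.71×3 = 4631.1 + 2838.3 + 662.13 = 8131.53
ΣP(2004)Q(2004) = 128.80×30 + 492.49×5 + 212.90×3 = 3864 + 2462.45 + 638.7 = 6965.15
L = 8131.53 / 6965.15 × 100 = 116.7459
Paasche component (current-period weights):
ΣP(2007)Q(2007) = 154.37×34 + 567.66×6 + 220.71×4 = 5248.58 + 3405.96 + 882.84 = 9537.38
ΣP(2004)Q(2007) = 128.80×34 + 492.49×6 + 212.90×4 = 4379.2 + 2954.94 + 851.6 = 8185.74
P = 9537.38 / 8185.74 × 100 = 116.5121
Fisher = √(L × P) = √(116.7459 × 116.5121) = 116.6290

116.63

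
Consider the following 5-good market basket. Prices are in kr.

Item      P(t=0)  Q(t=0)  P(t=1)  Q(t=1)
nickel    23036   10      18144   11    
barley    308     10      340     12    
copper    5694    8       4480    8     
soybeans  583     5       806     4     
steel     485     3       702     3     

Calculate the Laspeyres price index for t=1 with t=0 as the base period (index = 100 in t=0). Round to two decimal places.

80.04

Laspeyres price index uses base-period quantities as weights.
ΣP(t=1)·Q(t=0) = 18144×10 + 340×10 + 4480×8 + 806×5 + 702×3 = 181440 + 3400 + 35840 + 4030 + 2106 = 226816
ΣP(t=0)·Q(t=0) = 23036×10 + 308×10 + 5694×8 + 583×5 + 485×3 = 230360 + 3080 + 45552 + 2915 + 1455 = 283362
Index = 226816 / 283362 × 100 = 80.0446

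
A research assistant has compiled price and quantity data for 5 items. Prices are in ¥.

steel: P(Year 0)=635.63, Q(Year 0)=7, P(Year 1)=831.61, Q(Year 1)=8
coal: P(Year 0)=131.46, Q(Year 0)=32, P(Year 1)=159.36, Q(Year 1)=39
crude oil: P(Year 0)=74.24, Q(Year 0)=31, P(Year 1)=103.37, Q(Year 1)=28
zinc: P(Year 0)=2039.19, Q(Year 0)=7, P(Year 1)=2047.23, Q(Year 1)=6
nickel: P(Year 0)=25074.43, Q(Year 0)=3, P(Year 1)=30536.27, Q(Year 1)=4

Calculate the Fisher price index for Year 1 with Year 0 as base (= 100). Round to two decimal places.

119.92

Laspeyres component (base-period weights):
ΣP(Year 1)Q(Year 0) = 831.61×7 + 159.36×32 + 103.37×31 + 2047.23×7 + 30536.27×3 = 5821.27 + 5099.52 + 3204.47 + 14330.61 + 91608.81 = 120064.68
ΣP(Year 0)Q(Year 0) = 635.63×7 + 131.46×32 + 74.24×31 + 2039.19×7 + 25074.43×3 = 4449.41 + 4206.72 + 2301.44 + 14274.33 + 75223.29 = 100455.19
L = 120064.68 / 100455.19 × 100 = 119.5206
Paasche component (current-period weights):
ΣP(Year 1)Q(Year 1) = 831.61×8 + 159.36×39 + 103.37×28 + 2047.23×6 + 30536.27×4 = 6652.88 + 6215.04 + 2894.36 + 12283.38 + 122145.08 = 150190.74
ΣP(Year 0)Q(Year 1) = 635.63×8 + 131.46×39 + 74.24×28 + 2039.19×6 + 25074.43×4 = 5085.04 + 5126.94 + 2078.72 + 12235.14 + 100297.72 = 124823.56
P = 150190.74 / 124823.56 × 100 = 120.3224
Fisher = √(L × P) = √(119.5206 × 120.3224) = 119.9209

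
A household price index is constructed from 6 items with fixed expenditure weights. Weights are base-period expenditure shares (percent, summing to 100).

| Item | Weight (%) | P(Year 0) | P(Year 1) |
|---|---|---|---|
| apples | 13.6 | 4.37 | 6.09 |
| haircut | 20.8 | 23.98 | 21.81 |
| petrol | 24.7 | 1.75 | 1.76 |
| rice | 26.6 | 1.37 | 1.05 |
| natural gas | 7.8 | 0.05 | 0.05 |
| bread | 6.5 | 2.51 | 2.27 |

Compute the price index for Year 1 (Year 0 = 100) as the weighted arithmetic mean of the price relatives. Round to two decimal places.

apples: 13.6 × (6.09/4.37) = 13.6 × 1.393593 = 18.9529
haircut: 20.8 × (21.81/23.98) = 20.8 × 0.909508 = 18.9178
petrol: 24.7 × (1.76/1.75) = 24.7 × 1.005714 = 24.8411
rice: 26.6 × (1.05/1.37) = 26.6 × 0.766423 = 20.3869
natural gas: 7.8 × (0.05/0.05) = 7.8 × 1.000000 = 7.8000
bread: 6.5 × (2.27/2.51) = 6.5 × 0.904382 = 5.8785
Index = Σ wᵢ·(p₁ᵢ/p₀ᵢ) = 18.9529 + 18.9178 + 24.8411 + 20.3869 + 7.8000 + 5.8785 = 96.7771

96.78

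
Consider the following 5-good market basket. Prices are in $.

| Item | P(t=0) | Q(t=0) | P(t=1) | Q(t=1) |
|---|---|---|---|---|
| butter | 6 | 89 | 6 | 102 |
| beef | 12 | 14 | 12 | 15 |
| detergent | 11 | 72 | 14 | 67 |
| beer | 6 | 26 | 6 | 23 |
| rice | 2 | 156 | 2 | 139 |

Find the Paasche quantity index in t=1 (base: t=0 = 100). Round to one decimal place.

98.5

Paasche quantity index uses current-period prices as weights.
ΣP(t=1)·Q(t=1) = 6×102 + 12×15 + 14×67 + 6×23 + 2×139 = 612 + 180 + 938 + 138 + 278 = 2146
ΣP(t=1)·Q(t=0) = 6×89 + 12×14 + 14×72 + 6×26 + 2×156 = 534 + 168 + 1008 + 156 + 312 = 2178
Index = 2146 / 2178 × 100 = 98.5308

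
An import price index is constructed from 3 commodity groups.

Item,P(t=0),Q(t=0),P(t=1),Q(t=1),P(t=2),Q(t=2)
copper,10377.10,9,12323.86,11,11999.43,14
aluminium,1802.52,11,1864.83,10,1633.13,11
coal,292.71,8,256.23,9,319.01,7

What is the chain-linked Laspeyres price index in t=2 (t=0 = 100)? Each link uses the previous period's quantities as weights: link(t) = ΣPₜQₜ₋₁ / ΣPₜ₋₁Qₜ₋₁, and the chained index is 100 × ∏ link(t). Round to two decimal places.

111.58

Link t=0→t=1:
ΣP(t=1)Q(t=0) = 12323.86×9 + 1864.83×11 + 256.23×8 = 110914.74 + 20513.13 + 2049.84 = 133477.71
ΣP(t=0)Q(t=0) = 10377.10×9 + 1802.52×11 + 292.71×8 = 93393.9 + 19827.72 + 2341.68 = 115563.3
link = 133477.71/115563.3 = 1.155018
Link t=1→t=2:
ΣP(t=2)Q(t=1) = 11999.43×11 + 1633.13×10 + 319.01×9 = 131993.73 + 16331.3 + 2871.09 = 151196.12
ΣP(t=1)Q(t=1) = 12323.86×11 + 1864.83×10 + 256.23×9 = 135562.46 + 18648.3 + 2306.07 = 156516.83
link = 151196.12/156516.83 = 0.966006
Chained index = 100 × 1.155018 × 0.966006 = 111.5754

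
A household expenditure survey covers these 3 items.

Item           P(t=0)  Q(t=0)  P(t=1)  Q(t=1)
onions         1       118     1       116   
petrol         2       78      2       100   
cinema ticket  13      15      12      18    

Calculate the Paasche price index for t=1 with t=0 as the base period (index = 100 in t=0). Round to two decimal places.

Paasche price index uses current-period quantities as weights.
ΣP(t=1)·Q(t=1) = 1×116 + 2×100 + 12×18 = 116 + 200 + 216 = 532
ΣP(t=0)·Q(t=1) = 1×116 + 2×100 + 13×18 = 116 + 200 + 234 = 550
Index = 532 / 550 × 100 = 96.7273

96.73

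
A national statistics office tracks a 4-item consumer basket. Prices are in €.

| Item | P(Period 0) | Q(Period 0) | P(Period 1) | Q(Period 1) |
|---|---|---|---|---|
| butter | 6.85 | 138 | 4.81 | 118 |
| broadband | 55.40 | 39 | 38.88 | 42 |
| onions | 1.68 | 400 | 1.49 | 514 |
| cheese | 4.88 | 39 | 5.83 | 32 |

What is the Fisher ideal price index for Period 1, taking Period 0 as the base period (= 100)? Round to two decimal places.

Laspeyres component (base-period weights):
ΣP(Period 1)Q(Period 0) = 4.81×138 + 38.88×39 + 1.49×400 + 5.83×39 = 663.78 + 1516.32 + 596 + 227.37 = 3003.47
ΣP(Period 0)Q(Period 0) = 6.85×138 + 55.40×39 + 1.68×400 + 4.88×39 = 945.3 + 2160.6 + 672 + 190.32 = 3968.22
L = 3003.47 / 3968.22 × 100 = 75.6881
Paasche component (current-period weights):
ΣP(Period 1)Q(Period 1) = 4.81×118 + 38.88×42 + 1.49×514 + 5.83×32 = 567.58 + 1632.96 + 765.86 + 186.56 = 3152.96
ΣP(Period 0)Q(Period 1) = 6.85×118 + 55.40×42 + 1.68×514 + 4.88×32 = 808.3 + 2326.8 + 863.52 + 156.16 = 4154.78
P = 3152.96 / 4154.78 × 100 = 75.8875
Fisher = √(L × P) = √(75.6881 × 75.8875) = 75.7877

75.79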